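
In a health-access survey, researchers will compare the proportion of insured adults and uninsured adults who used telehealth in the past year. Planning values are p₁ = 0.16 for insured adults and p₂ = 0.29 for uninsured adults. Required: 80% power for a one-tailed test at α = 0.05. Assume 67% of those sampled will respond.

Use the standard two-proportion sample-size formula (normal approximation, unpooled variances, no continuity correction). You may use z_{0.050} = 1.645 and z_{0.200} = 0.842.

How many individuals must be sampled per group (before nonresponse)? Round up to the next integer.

n = (z_α + z_β)² · [p₁(1−p₁) + p₂(1−p₂)] / (p₁ − p₂)²
  = (1.645 + 0.842)² · (0.16·0.84 + 0.29·0.71) / (-0.13)²
  = (2.487)² · (0.1344 + 0.2059) / 0.0169
  = 6.1852 · 0.3403 / 0.0169
  = 124.55
Adjust for 67% response: 124.55 / 0.67 = 185.89.
Round up → n = 186 per group.

n = 186 per group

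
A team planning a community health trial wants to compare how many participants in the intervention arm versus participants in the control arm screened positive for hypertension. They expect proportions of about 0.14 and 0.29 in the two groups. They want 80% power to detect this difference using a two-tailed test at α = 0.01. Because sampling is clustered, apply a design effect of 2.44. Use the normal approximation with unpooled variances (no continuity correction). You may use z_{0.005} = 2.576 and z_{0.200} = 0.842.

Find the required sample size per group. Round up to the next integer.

n = (z_{α/2} + z_β)² · [p₁(1−p₁) + p₂(1−p₂)] / (p₁ − p₂)²
  = (2.576 + 0.842)² · (0.14·0.86 + 0.29·0.71) / (-0.15)²
  = (3.418)² · (0.1204 + 0.2059) / 0.0225
  = 11.6827 · 0.3263 / 0.0225
  = 169.43
Design effect: 2.44 × 169.43 = 413.40.
Round up → n = 414 per group.

n = 414 per group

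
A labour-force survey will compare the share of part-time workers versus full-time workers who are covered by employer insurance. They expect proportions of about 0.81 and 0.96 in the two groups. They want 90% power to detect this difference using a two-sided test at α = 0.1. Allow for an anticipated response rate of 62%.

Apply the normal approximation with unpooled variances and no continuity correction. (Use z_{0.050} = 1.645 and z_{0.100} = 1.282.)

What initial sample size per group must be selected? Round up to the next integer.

n = 119 per group

n = (z_{α/2} + z_β)² · [p₁(1−p₁) + p₂(1−p₂)] / (p₁ − p₂)²
  = (1.645 + 1.282)² · (0.81·0.19 + 0.96·0.04) / (-0.15)²
  = (2.927)² · (0.1539 + 0.0384) / 0.0225
  = 8.5673 · 0.1923 / 0.0225
  = 73.22
Adjust for 62% response: 73.22 / 0.62 = 118.10.
Round up → n = 119 per group.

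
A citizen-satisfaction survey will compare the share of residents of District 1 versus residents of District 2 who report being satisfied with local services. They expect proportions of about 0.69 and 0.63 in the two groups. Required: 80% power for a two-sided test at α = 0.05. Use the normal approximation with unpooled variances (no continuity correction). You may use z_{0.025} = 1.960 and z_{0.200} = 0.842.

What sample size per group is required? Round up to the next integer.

n = 975 per group

n = (z_{α/2} + z_β)² · [p₁(1−p₁) + p₂(1−p₂)] / (p₁ − p₂)²
  = (1.960 + 0.842)² · (0.69·0.31 + 0.63·0.37) / (0.06)²
  = (2.802)² · (0.2139 + 0.2331) / 0.0036
  = 7.8512 · 0.4470 / 0.0036
  = 974.86
Round up → n = 975 per group.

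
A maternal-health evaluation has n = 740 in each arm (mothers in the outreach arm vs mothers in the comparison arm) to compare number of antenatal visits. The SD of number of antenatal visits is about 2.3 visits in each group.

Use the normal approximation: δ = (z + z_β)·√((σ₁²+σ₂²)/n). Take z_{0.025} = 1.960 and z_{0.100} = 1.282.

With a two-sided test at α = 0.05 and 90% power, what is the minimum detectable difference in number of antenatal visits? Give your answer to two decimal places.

Minimum detectable difference ≈ 0.39 visits

δ = (z_{α/2} + z_β) · √((σ₁²+σ₂²)/n)
  = (1.960 + 1.282) · √(10.58/740)
  = 3.242 · √0.0143
  = 3.242 · 0.1196
  = 0.3877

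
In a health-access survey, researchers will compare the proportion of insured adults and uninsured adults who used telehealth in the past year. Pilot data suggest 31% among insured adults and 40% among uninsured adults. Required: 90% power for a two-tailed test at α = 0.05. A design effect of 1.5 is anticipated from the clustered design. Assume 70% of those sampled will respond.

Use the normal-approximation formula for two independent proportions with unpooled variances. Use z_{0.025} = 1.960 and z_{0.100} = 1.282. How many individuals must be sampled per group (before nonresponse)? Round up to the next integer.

n = (z_{α/2} + z_β)² · [p₁(1−p₁) + p₂(1−p₂)] / (p₁ − p₂)²
  = (1.960 + 1.282)² · (0.31·0.69 + 0.40·0.60) / (-0.09)²
  = (3.242)² · (0.2139 + 0.2400) / 0.0081
  = 10.5106 · 0.4539 / 0.0081
  = 588.98
Design effect: 1.5 × 588.98 = 883.47.
Adjust for 70% response: 883.47 / 0.70 = 1262.10.
Round up → n = 1263 per group.

n = 1263 per group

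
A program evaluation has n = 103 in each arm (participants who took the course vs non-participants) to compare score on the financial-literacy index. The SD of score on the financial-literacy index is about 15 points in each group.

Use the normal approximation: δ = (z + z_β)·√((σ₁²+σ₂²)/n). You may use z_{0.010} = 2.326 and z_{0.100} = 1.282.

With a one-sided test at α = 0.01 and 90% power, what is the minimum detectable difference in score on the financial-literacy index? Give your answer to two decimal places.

δ = (z_α + z_β) · √((σ₁²+σ₂²)/n)
  = (2.326 + 1.282) · √(450/103)
  = 3.608 · √4.3689
  = 3.608 · 2.0902
  = 7.5414

Minimum detectable difference ≈ 7.54 points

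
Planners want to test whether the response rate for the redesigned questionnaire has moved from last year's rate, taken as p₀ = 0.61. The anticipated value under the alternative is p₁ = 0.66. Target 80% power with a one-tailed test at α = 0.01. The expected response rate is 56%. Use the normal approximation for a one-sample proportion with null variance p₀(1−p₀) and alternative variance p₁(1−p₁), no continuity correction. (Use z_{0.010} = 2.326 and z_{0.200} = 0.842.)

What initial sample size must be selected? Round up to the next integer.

n = 1680

n = [z_α·√(p₀q₀) + z_β·√(p₁q₁)]² / (p₁ − p₀)²
  = [2.326·√(0.61·0.39) + 0.842·√(0.66·0.34)]² / (0.05)²
  = [2.326·0.4877 + 0.842·0.4737]² / 0.0025
  = [1.5334]² / 0.0025
  = 940.49
Adjust for 56% response: 940.49 / 0.56 = 1679.44.
Round up → n = 1680.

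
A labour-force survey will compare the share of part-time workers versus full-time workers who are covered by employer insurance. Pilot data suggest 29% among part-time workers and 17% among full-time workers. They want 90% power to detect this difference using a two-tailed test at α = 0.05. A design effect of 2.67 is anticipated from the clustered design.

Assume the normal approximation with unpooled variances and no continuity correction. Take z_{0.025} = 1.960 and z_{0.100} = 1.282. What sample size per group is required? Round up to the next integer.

n = (z_{α/2} + z_β)² · [p₁(1−p₁) + p₂(1−p₂)] / (p₁ − p₂)²
  = (1.960 + 1.282)² · (0.29·0.71 + 0.17·0.83) / (0.12)²
  = (3.242)² · (0.2059 + 0.1411) / 0.0144
  = 10.5106 · 0.3470 / 0.0144
  = 253.28
Design effect: 2.67 × 253.28 = 676.25.
Round up → n = 677 per group.

n = 677 per group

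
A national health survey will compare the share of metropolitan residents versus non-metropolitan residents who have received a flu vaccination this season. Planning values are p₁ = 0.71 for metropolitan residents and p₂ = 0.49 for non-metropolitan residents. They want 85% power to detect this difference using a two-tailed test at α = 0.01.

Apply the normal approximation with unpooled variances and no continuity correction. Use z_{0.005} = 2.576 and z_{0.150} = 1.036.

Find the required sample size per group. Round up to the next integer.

n = (z_{α/2} + z_β)² · [p₁(1−p₁) + p₂(1−p₂)] / (p₁ − p₂)²
  = (2.576 + 1.036)² · (0.71·0.29 + 0.49·0.51) / (0.22)²
  = (3.612)² · (0.2059 + 0.2499) / 0.0484
  = 13.0465 · 0.4558 / 0.0484
  = 122.86
Round up → n = 123 per group.

n = 123 per group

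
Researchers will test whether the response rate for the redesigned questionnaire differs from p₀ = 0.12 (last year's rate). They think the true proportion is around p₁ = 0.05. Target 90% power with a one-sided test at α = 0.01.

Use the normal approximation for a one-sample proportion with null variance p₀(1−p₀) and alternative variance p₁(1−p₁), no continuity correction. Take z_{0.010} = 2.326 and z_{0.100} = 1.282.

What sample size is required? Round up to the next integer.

n = 219

n = [z_α·√(p₀q₀) + z_β·√(p₁q₁)]² / (p₁ − p₀)²
  = [2.326·√(0.12·0.88) + 1.282·√(0.05·0.95)]² / (-0.07)²
  = [2.326·0.3250 + 1.282·0.2179]² / 0.0049
  = [1.0353]² / 0.0049
  = 218.73
Round up → n = 219.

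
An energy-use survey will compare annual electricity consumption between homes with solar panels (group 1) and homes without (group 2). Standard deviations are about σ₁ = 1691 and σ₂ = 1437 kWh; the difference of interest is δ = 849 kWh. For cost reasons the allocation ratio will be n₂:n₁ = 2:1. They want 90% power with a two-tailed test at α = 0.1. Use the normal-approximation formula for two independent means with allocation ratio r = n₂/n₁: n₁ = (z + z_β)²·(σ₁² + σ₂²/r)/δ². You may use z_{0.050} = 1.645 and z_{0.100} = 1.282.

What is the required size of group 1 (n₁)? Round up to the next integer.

n₁ = 47

n₁ = (z_{α/2} + z_β)² · (σ₁² + σ₂²/r) / δ²
   = (1.645 + 1.282)² · (1691² + 1437²/2) / 849²
   = 8.5673 · (2859481 + 1032484.5) / 720801
   = 8.5673 · 3891965.5 / 720801
   = 46.26
Round up → n₁ = 47; n₂ = r·n₁ = 2 × 47 = 94.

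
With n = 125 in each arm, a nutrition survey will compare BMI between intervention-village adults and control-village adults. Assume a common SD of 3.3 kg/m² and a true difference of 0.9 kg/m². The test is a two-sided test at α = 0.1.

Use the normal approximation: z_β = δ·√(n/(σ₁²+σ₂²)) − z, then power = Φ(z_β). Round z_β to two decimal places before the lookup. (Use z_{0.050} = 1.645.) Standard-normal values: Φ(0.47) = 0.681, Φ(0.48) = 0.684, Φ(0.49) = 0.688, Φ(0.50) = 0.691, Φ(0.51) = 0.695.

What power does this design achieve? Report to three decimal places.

Power ≈ 0.695

z_β = δ·√(n/(σ₁²+σ₂²)) − z_{α/2}
    = 0.9 · √(125/21.78) − 1.645
    = 0.9 · 2.39566 − 1.645
    = 2.1561 − 1.645 = 0.5111 → 0.51
Power = Φ(0.51) = 0.695.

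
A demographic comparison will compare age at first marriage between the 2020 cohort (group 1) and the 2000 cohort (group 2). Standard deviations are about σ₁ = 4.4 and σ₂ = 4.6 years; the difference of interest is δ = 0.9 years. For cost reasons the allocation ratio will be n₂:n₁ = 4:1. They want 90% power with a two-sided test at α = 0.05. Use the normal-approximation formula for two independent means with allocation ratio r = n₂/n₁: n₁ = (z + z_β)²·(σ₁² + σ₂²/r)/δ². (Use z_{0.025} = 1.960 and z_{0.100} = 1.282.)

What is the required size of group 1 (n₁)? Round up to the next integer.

n₁ = (z_{α/2} + z_β)² · (σ₁² + σ₂²/r) / δ²
   = (1.960 + 1.282)² · (4.4² + 4.6²/4) / 0.9²
   = 10.5106 · (19.36 + 5.29) / 0.81
   = 10.5106 · 24.65 / 0.81
   = 319.86
Round up → n₁ = 320; n₂ = r·n₁ = 4 × 320 = 1280.

n₁ = 320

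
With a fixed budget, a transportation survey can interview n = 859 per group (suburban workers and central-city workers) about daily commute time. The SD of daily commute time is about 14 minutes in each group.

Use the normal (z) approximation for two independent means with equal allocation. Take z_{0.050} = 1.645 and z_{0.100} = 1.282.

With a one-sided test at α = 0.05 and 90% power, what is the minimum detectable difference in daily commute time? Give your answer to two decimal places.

Minimum detectable difference ≈ 1.98 minutes

δ = (z_α + z_β) · √((σ₁²+σ₂²)/n)
  = (1.645 + 1.282) · √(392/859)
  = 2.927 · √0.45634
  = 2.927 · 0.6755
  = 1.9773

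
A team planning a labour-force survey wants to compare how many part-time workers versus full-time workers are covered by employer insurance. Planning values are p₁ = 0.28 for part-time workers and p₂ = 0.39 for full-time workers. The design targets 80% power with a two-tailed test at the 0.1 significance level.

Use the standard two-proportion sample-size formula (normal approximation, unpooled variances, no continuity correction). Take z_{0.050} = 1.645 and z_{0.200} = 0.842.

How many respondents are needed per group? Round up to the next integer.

n = 225 per group

n = (z_{α/2} + z_β)² · [p₁(1−p₁) + p₂(1−p₂)] / (p₁ − p₂)²
  = (1.645 + 0.842)² · (0.28·0.72 + 0.39·0.61) / (-0.11)²
  = (2.487)² · (0.2016 + 0.2379) / 0.0121
  = 6.1852 · 0.4395 / 0.0121
  = 224.66
Round up → n = 225 per group.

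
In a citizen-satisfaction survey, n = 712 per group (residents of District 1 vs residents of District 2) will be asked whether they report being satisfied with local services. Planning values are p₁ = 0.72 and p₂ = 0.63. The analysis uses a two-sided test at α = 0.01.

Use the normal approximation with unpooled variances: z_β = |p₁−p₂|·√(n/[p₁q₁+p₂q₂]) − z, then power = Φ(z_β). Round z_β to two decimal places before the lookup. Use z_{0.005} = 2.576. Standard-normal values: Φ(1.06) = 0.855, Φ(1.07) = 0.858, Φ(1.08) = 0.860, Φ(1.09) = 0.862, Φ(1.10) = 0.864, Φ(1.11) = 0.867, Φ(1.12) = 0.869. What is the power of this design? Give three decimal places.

z_β = |p₁−p₂|·√(n/[p₁q₁+p₂q₂]) − z_{α/2}
    = 0.09 · √(712/0.4347) − 2.576
    = 0.09 · 40.4711 − 2.576
    = 3.6424 − 2.576 = 1.0664 → 1.07
Power = Φ(1.07) = 0.858.

Power ≈ 0.858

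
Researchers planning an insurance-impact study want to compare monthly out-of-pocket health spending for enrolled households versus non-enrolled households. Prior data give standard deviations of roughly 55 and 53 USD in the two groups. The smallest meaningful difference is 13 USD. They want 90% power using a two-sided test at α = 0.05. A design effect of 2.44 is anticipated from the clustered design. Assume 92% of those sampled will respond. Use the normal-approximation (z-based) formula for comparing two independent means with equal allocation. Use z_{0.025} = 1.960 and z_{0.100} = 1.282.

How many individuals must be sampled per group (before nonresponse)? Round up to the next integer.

n = 963 per group

n = (z_{α/2} + z_β)² · (σ₁² + σ₂²) / δ²
  = (1.960 + 1.282)² · (55² + 53² = 5834) / 13²
  = 10.5106 · 5834 / 169
  = 362.83
Design effect: 2.44 × 362.83 = 885.31.
Adjust for 92% response: 885.31 / 0.92 = 962.29.
Round up → n = 963 per group.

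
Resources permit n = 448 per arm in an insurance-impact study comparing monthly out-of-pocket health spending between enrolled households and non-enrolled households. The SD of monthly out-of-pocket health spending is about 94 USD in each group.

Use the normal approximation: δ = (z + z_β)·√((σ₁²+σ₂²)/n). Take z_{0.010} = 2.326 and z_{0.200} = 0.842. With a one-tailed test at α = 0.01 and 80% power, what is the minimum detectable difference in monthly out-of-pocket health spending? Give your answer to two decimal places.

Minimum detectable difference ≈ 19.90 USD

δ = (z_α + z_β) · √((σ₁²+σ₂²)/n)
  = (2.326 + 0.842) · √(17672/448)
  = 3.168 · √39.4464
  = 3.168 · 6.2806
  = 19.8971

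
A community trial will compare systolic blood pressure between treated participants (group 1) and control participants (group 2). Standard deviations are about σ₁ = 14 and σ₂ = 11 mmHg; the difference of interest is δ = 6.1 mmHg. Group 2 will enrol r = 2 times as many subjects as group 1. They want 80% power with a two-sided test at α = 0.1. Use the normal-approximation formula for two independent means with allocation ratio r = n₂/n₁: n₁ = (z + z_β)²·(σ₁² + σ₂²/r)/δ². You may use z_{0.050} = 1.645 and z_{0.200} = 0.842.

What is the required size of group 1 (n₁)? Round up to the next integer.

n₁ = (z_{α/2} + z_β)² · (σ₁² + σ₂²/r) / δ²
   = (1.645 + 0.842)² · (14² + 11²/2) / 6.1²
   = 6.1852 · (196 + 60.5) / 37.21
   = 6.1852 · 256.5 / 37.21
   = 42.64
Round up → n₁ = 43; n₂ = r·n₁ = 2 × 43 = 86.

n₁ = 43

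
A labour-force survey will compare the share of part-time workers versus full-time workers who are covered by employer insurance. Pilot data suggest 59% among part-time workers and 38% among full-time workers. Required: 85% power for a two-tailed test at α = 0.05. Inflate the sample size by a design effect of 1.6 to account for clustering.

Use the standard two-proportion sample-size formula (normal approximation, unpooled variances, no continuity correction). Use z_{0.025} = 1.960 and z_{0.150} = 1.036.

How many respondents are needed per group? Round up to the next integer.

n = 156 per group

n = (z_{α/2} + z_β)² · [p₁(1−p₁) + p₂(1−p₂)] / (p₁ − p₂)²
  = (1.960 + 1.036)² · (0.59·0.41 + 0.38·0.62) / (0.21)²
  = (2.996)² · (0.2419 + 0.2356) / 0.0441
  = 8.9760 · 0.4775 / 0.0441
  = 97.19
Design effect: 1.6 × 97.19 = 155.50.
Round up → n = 156 per group.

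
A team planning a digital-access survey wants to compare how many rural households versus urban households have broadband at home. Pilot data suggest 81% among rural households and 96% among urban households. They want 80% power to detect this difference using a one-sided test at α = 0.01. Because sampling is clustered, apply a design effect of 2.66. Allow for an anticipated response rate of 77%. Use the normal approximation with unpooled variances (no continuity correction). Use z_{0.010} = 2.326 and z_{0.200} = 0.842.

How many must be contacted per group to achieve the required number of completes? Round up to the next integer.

n = (z_α + z_β)² · [p₁(1−p₁) + p₂(1−p₂)] / (p₁ − p₂)²
  = (2.326 + 0.842)² · (0.81·0.19 + 0.96·0.04) / (-0.15)²
  = (3.168)² · (0.1539 + 0.0384) / 0.0225
  = 10.0362 · 0.1923 / 0.0225
  = 85.78
Design effect: 2.66 × 85.78 = 228.16.
Adjust for 77% response: 228.16 / 0.77 = 296.32.
Round up → n = 297 per group.

n = 297 per group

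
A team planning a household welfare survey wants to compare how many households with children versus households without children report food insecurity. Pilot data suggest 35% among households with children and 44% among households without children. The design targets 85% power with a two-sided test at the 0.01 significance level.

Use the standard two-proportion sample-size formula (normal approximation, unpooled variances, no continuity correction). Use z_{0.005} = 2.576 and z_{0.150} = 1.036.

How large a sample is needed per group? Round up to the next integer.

n = (z_{α/2} + z_β)² · [p₁(1−p₁) + p₂(1−p₂)] / (p₁ − p₂)²
  = (2.576 + 1.036)² · (0.35·0.65 + 0.44·0.56) / (-0.09)²
  = (3.612)² · (0.2275 + 0.2464) / 0.0081
  = 13.0465 · 0.4739 / 0.0081
  = 763.30
Round up → n = 764 per group.

n = 764 per group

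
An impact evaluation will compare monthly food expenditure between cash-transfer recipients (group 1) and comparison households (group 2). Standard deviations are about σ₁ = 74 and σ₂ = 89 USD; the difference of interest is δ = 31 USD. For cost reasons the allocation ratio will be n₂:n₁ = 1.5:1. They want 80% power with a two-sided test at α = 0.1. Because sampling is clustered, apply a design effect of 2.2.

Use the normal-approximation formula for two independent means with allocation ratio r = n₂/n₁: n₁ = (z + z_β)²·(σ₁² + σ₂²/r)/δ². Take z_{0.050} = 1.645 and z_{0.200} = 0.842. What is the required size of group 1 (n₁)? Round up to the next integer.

n₁ = (z_{α/2} + z_β)² · (σ₁² + σ₂²/r) / δ²
   = (1.645 + 0.842)² · (74² + 89²/1.5) / 31²
   = 6.1852 · (5476 + 5280.7) / 961
   = 6.1852 · 10756.7 / 961
   = 69.23
Design effect: 2.2 × 69.23 = 152.31.
Round up → n₁ = 153; n₂ = r·n₁ = 1.5 × 153 = 230.

n₁ = 153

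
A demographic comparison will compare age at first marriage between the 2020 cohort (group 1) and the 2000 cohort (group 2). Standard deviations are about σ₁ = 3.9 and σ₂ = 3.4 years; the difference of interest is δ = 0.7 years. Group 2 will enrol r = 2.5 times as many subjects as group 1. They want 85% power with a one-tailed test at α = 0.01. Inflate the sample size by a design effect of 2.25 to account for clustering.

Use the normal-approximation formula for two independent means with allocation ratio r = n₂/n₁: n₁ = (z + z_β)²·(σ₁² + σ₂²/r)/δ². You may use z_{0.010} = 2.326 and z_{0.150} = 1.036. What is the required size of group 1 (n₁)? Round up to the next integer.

n₁ = 1030

n₁ = (z_α + z_β)² · (σ₁² + σ₂²/r) / δ²
   = (2.326 + 1.036)² · (3.9² + 3.4²/2.5) / 0.7²
   = 11.3030 · (15.21 + 4.624) / 0.49
   = 11.3030 · 19.834 / 0.49
   = 457.52
Design effect: 2.25 × 457.52 = 1029.42.
Round up → n₁ = 1030; n₂ = r·n₁ = 2.5 × 1030 = 2575.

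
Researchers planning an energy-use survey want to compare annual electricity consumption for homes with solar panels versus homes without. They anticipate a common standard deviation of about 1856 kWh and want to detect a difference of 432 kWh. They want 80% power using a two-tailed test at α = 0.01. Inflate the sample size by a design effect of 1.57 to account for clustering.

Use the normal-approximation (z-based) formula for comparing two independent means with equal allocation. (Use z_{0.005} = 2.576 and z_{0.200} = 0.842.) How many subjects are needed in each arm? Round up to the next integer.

n = (z_{α/2} + z_β)² · (σ₁² + σ₂²) / δ²
  = (2.576 + 0.842)² · (2·1856² = 6889472) / 432²
  = 11.6827 · 6889472 / 186624
  = 431.28
Design effect: 1.57 × 431.28 = 677.11.
Round up → n = 678 per group.

n = 678 per group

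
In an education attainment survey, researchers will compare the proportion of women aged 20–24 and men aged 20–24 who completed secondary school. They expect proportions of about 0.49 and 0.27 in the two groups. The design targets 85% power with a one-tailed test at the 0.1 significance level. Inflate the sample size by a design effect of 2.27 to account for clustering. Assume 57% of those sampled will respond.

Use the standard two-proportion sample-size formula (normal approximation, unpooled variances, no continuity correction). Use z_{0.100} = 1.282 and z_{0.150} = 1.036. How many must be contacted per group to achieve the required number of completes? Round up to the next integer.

n = (z_α + z_β)² · [p₁(1−p₁) + p₂(1−p₂)] / (p₁ − p₂)²
  = (1.282 + 1.036)² · (0.49·0.51 + 0.27·0.73) / (0.22)²
  = (2.318)² · (0.2499 + 0.1971) / 0.0484
  = 5.3731 · 0.4470 / 0.0484
  = 49.62
Design effect: 2.27 × 49.62 = 112.65.
Adjust for 57% response: 112.65 / 0.57 = 197.62.
Round up → n = 198 per group.

n = 198 per group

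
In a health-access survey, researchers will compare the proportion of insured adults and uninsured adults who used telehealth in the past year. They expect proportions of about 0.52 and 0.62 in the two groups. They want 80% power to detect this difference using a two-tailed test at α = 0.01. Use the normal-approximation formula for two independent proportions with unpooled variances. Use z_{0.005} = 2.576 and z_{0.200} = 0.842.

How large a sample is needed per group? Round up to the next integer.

n = 567 per group

n = (z_{α/2} + z_β)² · [p₁(1−p₁) + p₂(1−p₂)] / (p₁ − p₂)²
  = (2.576 + 0.842)² · (0.52·0.48 + 0.62·0.38) / (-0.10)²
  = (3.418)² · (0.2496 + 0.2356) / 0.0100
  = 11.6827 · 0.4852 / 0.0100
  = 566.85
Round up → n = 567 per group.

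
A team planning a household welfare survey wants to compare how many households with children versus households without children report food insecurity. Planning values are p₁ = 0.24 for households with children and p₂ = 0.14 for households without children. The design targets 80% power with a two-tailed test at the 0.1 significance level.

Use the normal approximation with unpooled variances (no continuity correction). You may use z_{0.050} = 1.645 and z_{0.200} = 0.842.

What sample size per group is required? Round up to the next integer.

n = (z_{α/2} + z_β)² · [p₁(1−p₁) + p₂(1−p₂)] / (p₁ − p₂)²
  = (1.645 + 0.842)² · (0.24·0.76 + 0.14·0.86) / (0.10)²
  = (2.487)² · (0.1824 + 0.1204) / 0.0100
  = 6.1852 · 0.3028 / 0.0100
  = 187.29
Round up → n = 188 per group.

n = 188 per group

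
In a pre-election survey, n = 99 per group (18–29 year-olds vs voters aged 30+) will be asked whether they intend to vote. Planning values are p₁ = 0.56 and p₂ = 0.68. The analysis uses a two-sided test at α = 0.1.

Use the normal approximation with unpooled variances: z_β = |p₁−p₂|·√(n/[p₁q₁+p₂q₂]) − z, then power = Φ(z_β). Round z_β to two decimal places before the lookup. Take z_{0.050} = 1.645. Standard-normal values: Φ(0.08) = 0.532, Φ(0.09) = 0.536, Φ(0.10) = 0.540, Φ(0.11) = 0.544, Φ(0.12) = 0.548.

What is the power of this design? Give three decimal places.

Power ≈ 0.544

z_β = |p₁−p₂|·√(n/[p₁q₁+p₂q₂]) − z_{α/2}
    = 0.12 · √(99/0.4640) − 1.645
    = 0.12 · 14.6069 − 1.645
    = 1.7528 − 1.645 = 0.1078 → 0.11
Power = Φ(0.11) = 0.544.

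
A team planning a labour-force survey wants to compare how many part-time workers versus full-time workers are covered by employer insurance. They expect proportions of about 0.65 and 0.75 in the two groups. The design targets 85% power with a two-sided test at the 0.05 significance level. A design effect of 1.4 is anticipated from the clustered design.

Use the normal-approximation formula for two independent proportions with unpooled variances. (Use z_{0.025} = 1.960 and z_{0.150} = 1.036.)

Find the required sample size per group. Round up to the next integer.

n = 522 per group

n = (z_{α/2} + z_β)² · [p₁(1−p₁) + p₂(1−p₂)] / (p₁ − p₂)²
  = (1.960 + 1.036)² · (0.65·0.35 + 0.75·0.25) / (-0.10)²
  = (2.996)² · (0.2275 + 0.1875) / 0.0100
  = 8.9760 · 0.4150 / 0.0100
  = 372.50
Design effect: 1.4 × 372.50 = 521.51.
Round up → n = 522 per group.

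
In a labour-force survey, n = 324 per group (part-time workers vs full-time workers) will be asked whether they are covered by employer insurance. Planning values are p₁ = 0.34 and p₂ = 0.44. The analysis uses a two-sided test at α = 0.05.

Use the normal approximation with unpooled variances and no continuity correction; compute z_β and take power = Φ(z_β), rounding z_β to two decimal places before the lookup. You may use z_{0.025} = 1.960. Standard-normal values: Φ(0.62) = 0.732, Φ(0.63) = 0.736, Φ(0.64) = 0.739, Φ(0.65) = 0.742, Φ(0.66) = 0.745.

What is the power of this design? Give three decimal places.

z_β = |p₁−p₂|·√(n/[p₁q₁+p₂q₂]) − z_{α/2}
    = 0.10 · √(324/0.4708) − 1.960
    = 0.10 · 26.2334 − 1.960
    = 2.6233 − 1.960 = 0.6633 → 0.66
Power = Φ(0.66) = 0.745.

Power ≈ 0.745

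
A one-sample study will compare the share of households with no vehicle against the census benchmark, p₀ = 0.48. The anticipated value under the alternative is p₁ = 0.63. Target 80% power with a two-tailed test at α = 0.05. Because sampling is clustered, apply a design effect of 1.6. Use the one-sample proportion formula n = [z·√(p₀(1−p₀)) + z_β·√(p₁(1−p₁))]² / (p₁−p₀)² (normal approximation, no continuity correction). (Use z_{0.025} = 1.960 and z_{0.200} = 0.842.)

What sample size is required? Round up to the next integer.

n = [z_{α/2}·√(p₀q₀) + z_β·√(p₁q₁)]² / (p₁ − p₀)²
  = [1.960·√(0.48·0.52) + 0.842·√(0.63·0.37)]² / (0.15)²
  = [1.960·0.4996 + 0.842·0.4828]² / 0.0225
  = [1.3857]² / 0.0225
  = 85.35
Design effect: 1.6 × 85.35 = 136.55.
Round up → n = 137.

n = 137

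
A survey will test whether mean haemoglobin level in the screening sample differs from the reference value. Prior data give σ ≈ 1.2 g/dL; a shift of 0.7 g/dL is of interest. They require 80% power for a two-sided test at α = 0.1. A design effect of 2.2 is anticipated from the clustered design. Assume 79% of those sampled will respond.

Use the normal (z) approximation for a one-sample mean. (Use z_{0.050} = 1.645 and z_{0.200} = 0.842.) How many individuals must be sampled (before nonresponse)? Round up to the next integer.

n = 51

n = (z_{α/2} + z_β)² · σ² / δ²
  = (1.645 + 0.842)² · 1.2² / 0.7²
  = 6.1852 · 1.44 / 0.49
  = 18.18
Design effect: 2.2 × 18.18 = 39.99.
Adjust for 79% response: 39.99 / 0.79 = 50.62.
Round up → n = 51.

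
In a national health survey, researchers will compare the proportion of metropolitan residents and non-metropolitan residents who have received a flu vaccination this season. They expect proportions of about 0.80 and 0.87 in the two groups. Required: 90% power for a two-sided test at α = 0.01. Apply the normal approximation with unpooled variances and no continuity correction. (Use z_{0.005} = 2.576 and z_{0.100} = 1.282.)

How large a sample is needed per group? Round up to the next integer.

n = (z_{α/2} + z_β)² · [p₁(1−p₁) + p₂(1−p₂)] / (p₁ − p₂)²
  = (2.576 + 1.282)² · (0.80·0.20 + 0.87·0.13) / (-0.07)²
  = (3.858)² · (0.1600 + 0.1131) / 0.0049
  = 14.8842 · 0.2731 / 0.0049
  = 829.56
Round up → n = 830 per group.

n = 830 per group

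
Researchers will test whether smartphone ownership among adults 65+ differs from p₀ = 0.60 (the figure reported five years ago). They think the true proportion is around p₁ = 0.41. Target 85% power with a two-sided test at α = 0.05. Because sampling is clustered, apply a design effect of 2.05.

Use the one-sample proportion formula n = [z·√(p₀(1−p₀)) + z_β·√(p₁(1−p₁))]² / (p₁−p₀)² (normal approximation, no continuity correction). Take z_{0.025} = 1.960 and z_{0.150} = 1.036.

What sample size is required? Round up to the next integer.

n = [z_{α/2}·√(p₀q₀) + z_β·√(p₁q₁)]² / (p₁ − p₀)²
  = [1.960·√(0.60·0.40) + 1.036·√(0.41·0.59)]² / (-0.19)²
  = [1.960·0.4899 + 1.036·0.4918]² / 0.0361
  = [1.4697]² / 0.0361
  = 59.84
Design effect: 2.05 × 59.84 = 122.67.
Round up → n = 123.

n = 123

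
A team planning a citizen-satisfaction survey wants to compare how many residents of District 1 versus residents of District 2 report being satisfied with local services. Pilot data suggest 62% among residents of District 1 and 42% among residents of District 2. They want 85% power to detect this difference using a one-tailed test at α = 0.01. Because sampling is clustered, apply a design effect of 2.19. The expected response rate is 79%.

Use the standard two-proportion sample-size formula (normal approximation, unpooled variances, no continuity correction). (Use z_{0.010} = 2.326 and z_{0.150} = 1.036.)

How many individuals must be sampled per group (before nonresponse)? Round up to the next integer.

n = (z_α + z_β)² · [p₁(1−p₁) + p₂(1−p₂)] / (p₁ − p₂)²
  = (2.326 + 1.036)² · (0.62·0.38 + 0.42·0.58) / (0.20)²
  = (3.362)² · (0.2356 + 0.2436) / 0.0400
  = 11.3030 · 0.4792 / 0.0400
  = 135.41
Design effect: 2.19 × 135.41 = 296.55.
Adjust for 79% response: 296.55 / 0.79 = 375.38.
Round up → n = 376 per group.

n = 376 per group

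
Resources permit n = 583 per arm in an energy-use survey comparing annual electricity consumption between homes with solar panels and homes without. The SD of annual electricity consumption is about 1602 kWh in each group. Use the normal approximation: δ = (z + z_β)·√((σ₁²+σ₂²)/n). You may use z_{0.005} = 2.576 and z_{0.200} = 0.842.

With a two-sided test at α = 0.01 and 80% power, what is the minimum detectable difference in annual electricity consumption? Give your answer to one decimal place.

Minimum detectable difference ≈ 320.7 kWh

δ = (z_{α/2} + z_β) · √((σ₁²+σ₂²)/n)
  = (2.576 + 0.842) · √(5132808/583)
  = 3.418 · √8804.1
  = 3.418 · 93.8303
  = 320.7121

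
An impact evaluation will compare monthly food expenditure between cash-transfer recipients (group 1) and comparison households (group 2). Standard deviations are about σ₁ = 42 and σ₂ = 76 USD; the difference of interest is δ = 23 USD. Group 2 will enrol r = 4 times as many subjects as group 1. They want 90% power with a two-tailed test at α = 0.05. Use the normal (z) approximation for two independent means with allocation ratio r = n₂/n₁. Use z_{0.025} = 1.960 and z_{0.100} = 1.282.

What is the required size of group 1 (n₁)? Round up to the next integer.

n₁ = (z_{α/2} + z_β)² · (σ₁² + σ₂²/r) / δ²
   = (1.960 + 1.282)² · (42² + 76²/4) / 23²
   = 10.5106 · (1764 + 1444) / 529
   = 10.5106 · 3208 / 529
   = 63.74
Round up → n₁ = 64; n₂ = r·n₁ = 4 × 64 = 256.

n₁ = 64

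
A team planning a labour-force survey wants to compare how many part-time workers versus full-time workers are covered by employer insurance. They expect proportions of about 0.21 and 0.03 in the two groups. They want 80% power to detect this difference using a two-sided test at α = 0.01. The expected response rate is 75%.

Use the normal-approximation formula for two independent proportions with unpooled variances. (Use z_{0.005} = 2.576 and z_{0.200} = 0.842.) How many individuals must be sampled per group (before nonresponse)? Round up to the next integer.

n = 94 per group

n = (z_{α/2} + z_β)² · [p₁(1−p₁) + p₂(1−p₂)] / (p₁ − p₂)²
  = (2.576 + 0.842)² · (0.21·0.79 + 0.03·0.97) / (0.18)²
  = (3.418)² · (0.1659 + 0.0291) / 0.0324
  = 11.6827 · 0.1950 / 0.0324
  = 70.31
Adjust for 75% response: 70.31 / 0.75 = 93.75.
Round up → n = 94 per group.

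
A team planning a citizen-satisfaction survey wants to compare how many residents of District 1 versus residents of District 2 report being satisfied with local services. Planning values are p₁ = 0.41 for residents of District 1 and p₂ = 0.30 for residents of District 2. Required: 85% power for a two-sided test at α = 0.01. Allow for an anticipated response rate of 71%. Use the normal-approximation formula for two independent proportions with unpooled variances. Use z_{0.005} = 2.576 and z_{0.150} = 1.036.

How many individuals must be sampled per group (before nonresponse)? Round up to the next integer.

n = 687 per group

n = (z_{α/2} + z_β)² · [p₁(1−p₁) + p₂(1−p₂)] / (p₁ − p₂)²
  = (2.576 + 1.036)² · (0.41·0.59 + 0.30·0.70) / (0.11)²
  = (3.612)² · (0.2419 + 0.2100) / 0.0121
  = 13.0465 · 0.4519 / 0.0121
  = 487.25
Adjust for 71% response: 487.25 / 0.71 = 686.27.
Round up → n = 687 per group.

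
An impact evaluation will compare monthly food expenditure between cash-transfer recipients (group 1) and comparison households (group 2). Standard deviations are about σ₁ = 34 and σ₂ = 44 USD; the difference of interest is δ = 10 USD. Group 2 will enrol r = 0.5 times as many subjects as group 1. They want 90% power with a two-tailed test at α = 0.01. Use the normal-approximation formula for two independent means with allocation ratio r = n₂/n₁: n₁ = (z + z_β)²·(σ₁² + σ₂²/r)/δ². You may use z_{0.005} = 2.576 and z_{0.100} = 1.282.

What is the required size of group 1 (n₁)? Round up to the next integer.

n₁ = 749

n₁ = (z_{α/2} + z_β)² · (σ₁² + σ₂²/r) / δ²
   = (2.576 + 1.282)² · (34² + 44²/0.5) / 10²
   = 14.8842 · (1156 + 3872) / 100
   = 14.8842 · 5028 / 100
   = 748.38
Round up → n₁ = 749; n₂ = r·n₁ = 0.5 × 749 = 375.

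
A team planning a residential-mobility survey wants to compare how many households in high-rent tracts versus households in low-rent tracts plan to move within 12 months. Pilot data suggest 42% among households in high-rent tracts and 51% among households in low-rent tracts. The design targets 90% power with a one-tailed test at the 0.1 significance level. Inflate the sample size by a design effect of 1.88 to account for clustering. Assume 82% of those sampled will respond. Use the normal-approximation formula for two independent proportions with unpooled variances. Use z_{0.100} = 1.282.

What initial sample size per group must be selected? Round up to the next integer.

n = 919 per group

n = (z_α + z_β)² · [p₁(1−p₁) + p₂(1−p₂)] / (p₁ − p₂)²
  = (1.282 + 1.282)² · (0.42·0.58 + 0.51·0.49) / (-0.09)²
  = (2.564)² · (0.2436 + 0.2499) / 0.0081
  = 6.5741 · 0.4935 / 0.0081
  = 400.53
Design effect: 1.88 × 400.53 = 753.00.
Adjust for 82% response: 753.00 / 0.82 = 918.29.
Round up → n = 919 per group.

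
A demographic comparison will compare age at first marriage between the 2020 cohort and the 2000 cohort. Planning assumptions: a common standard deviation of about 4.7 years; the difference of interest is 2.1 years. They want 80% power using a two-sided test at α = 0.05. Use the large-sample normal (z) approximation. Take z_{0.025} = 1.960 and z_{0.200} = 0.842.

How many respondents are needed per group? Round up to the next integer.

n = 79 per group

n = (z_{α/2} + z_β)² · (σ₁² + σ₂²) / δ²
  = (1.960 + 0.842)² · (2·4.7² = 44.18) / 2.1²
  = 7.8512 · 44.18 / 4.41
  = 78.65
Round up → n = 79 per group.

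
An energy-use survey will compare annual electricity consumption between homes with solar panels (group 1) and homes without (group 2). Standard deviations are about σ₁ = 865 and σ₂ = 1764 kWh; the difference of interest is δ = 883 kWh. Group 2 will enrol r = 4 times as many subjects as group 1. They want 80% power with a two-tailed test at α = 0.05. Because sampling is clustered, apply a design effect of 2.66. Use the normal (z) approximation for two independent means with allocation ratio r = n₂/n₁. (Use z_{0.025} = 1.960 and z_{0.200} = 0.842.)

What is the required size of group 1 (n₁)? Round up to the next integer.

n₁ = 41

n₁ = (z_{α/2} + z_β)² · (σ₁² + σ₂²/r) / δ²
   = (1.960 + 0.842)² · (865² + 1764²/4) / 883²
   = 7.8512 · (748225 + 777924) / 779689
   = 7.8512 · 1526149 / 779689
   = 15.37
Design effect: 2.66 × 15.37 = 40.88.
Round up → n₁ = 41; n₂ = r·n₁ = 4 × 41 = 164.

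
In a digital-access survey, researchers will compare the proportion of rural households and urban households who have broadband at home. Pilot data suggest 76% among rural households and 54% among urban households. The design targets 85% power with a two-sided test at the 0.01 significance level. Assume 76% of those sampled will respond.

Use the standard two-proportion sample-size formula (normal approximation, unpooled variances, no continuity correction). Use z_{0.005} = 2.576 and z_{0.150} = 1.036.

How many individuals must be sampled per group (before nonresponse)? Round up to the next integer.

n = 153 per group

n = (z_{α/2} + z_β)² · [p₁(1−p₁) + p₂(1−p₂)] / (p₁ − p₂)²
  = (2.576 + 1.036)² · (0.76·0.24 + 0.54·0.46) / (0.22)²
  = (3.612)² · (0.1824 + 0.2484) / 0.0484
  = 13.0465 · 0.4308 / 0.0484
  = 116.13
Adjust for 76% response: 116.13 / 0.76 = 152.80.
Round up → n = 153 per group.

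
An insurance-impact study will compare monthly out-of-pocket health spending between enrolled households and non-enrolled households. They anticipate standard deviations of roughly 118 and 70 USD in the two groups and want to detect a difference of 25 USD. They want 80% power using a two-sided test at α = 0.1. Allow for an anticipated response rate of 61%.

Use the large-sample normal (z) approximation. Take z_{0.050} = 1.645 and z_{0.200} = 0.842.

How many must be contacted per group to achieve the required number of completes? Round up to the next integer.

n = 306 per group

n = (z_{α/2} + z_β)² · (σ₁² + σ₂²) / δ²
  = (1.645 + 0.842)² · (118² + 70² = 18824) / 25²
  = 6.1852 · 18824 / 625
  = 186.29
Adjust for 61% response: 186.29 / 0.61 = 305.39.
Round up → n = 306 per group.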